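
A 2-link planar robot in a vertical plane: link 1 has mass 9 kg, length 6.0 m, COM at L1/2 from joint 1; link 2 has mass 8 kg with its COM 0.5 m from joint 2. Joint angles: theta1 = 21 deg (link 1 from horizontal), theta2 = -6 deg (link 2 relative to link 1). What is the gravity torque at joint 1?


Horizontal distance from joint 1 to link-1 COM:
  x_c1 = (L1/2)*cos(t1) = 3.0 * 0.9336 = 2.8007 m
Horizontal distance from joint 1 to link-2 COM:
  x_c2 = L1*cos(t1) + Lc2*cos(t1+t2)
       = 6.0*0.9336 + 0.5*0.9659 = 6.0844 m
tau1 = m1*g*x_c1 + m2*g*x_c2
     = 9*9.81*2.8007 + 8*9.81*6.0844
     = 247.2774 + 477.5073
     = 724.7847 Nm


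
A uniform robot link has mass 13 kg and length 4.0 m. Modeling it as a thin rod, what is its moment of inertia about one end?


I = (1/3) * m * L^2
= (1/3) * 13 * 4.0^2
= 0.333333 * 13 * 16.0
= 69.3333 kg*m^2


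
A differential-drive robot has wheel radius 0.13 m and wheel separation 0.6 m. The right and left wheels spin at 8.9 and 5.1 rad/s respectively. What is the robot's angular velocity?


vR = r*wR = 0.13*8.9 = 1.157 m/s
vL = r*wL = 0.13*5.1 = 0.663 m/s
v = (vR+vL)/2 = 0.91 m/s
omega = (vR-vL)/L = 0.8233 rad/s
angular velocity = 0.8233 rad/s


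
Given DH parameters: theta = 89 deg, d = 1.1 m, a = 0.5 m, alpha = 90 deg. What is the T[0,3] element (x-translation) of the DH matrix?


T[0,3] = a * cos(theta)
= 0.5 * cos(89 deg)
= 0.5 * 0.0175
= 0.0087


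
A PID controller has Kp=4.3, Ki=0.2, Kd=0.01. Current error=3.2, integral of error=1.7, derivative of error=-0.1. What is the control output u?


u = Kp*e + Ki*int(e) + Kd*de/dt
= 4.3*3.2 + 0.2*1.7 + 0.01*(-0.1)
= 13.76 + 0.34 + -0.001
= 14.099


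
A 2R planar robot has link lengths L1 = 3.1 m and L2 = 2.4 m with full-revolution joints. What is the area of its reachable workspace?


r_max = L1 + L2 = 5.5 m
r_min = |L1 - L2| = 0.7 m
Area = pi*(r_max^2 - r_min^2)
= pi*(30.25 - 0.49)
= pi * 29.76
= 93.4938 m^2


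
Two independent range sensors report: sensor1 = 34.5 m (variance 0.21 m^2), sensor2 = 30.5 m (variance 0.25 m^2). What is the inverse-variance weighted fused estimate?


w1 = (1/var1) / (1/var1 + 1/var2)
   = 4.7619 / (4.7619 + 4.0) = 0.5435
w2 = 1 - w1 = 0.4565
fused = w1*s1 + w2*s2 = 18.75 + 13.9239
= 32.6739 m


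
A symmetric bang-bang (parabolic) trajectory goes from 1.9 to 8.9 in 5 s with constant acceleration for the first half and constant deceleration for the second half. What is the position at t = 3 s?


Symmetric rest-to-rest: each phase covers (pf-p0)/2 in time T/2. 0.5*a*(T/2)^2 = (pf-p0)/2 => a = 4*(pf-p0)/T^2
a = 4*(8.9-1.9)/5^2 = 1.12
t = 3 is in the deceleration phase (t > T/2).
p = pf - 0.5*a*(T-t)^2 = 8.9 - 0.5*1.12*2^2
= 6.66


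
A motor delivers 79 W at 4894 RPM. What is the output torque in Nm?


omega = 4894 * 2*pi/60 = 512.4985 rad/s
tau = P / omega = 79 / 512.4985
= 0.1541 Nm


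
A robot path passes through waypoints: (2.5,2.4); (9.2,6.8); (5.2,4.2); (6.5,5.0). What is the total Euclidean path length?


Segment lengths:
  seg1 = sqrt((6.7)^2 + (4.4)^2) = 8.0156
  seg2 = sqrt((-4.0)^2 + (-2.6)^2) = 4.7707
  seg3 = sqrt((1.3)^2 + (0.8)^2) = 1.5264
Total = 14.3128


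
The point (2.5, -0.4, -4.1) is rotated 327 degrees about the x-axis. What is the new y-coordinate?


Rotation about x-axis: y' = y*cos(theta) - z*sin(theta)
= -0.4 * 0.8387 - -4.1 * -0.5446
= -2.5685


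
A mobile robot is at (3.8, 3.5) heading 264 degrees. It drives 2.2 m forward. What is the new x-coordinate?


x_new = x0 + d*cos(theta)
= 3.8 + 2.2*cos(264)
= 3.8 + -0.23
= 3.57


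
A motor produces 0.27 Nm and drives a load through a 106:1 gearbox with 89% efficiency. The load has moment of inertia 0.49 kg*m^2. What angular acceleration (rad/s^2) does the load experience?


tau_out = tau_motor * N * eta
= 0.27 * 106 * 0.89 = 25.4718 Nm
alpha = tau_out / I = 25.4718 / 0.49
= 51.9833 rad/s^2


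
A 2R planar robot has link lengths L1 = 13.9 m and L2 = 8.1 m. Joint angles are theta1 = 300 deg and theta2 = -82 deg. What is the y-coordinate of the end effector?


Convert angles to radians: theta1 = 5.236, theta2 = -1.4312
y = L1*sin(theta1) + L2*sin(theta1+theta2)
y = -12.0378 + -4.9869
y = -17.0246


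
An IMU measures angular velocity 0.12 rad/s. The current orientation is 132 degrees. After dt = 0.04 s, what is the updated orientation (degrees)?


delta_theta = w * dt = 0.12 * 0.04 = 0.0048 rad
= 0.275 deg
theta_new = 132 + 0.275 = 132.275 deg


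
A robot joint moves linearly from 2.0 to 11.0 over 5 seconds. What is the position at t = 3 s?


s = t/T = 3/5 = 0.6
p(t) = p0 + (pf-p0)*s
= 2.0 + (11.0 - 2.0) * 0.6
= 7.4


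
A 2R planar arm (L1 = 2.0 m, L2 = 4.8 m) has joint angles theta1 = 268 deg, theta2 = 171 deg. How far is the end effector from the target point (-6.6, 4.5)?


End effector via forward kinematics:
x = L1*cos(t1) + L2*cos(t1+t2) = 0.8461
y = L1*sin(t1) + L2*sin(t1+t2) = 2.713
Distance to target:
d = sqrt((-6.6 - 0.8461)^2 + (4.5 - 2.713)^2)
= sqrt(55.4442 + 3.1933)
= 7.6575 m


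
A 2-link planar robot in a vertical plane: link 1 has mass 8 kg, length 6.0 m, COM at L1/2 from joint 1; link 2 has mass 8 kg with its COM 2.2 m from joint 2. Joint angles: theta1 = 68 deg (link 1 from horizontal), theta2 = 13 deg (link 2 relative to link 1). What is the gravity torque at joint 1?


Horizontal distance from joint 1 to link-1 COM:
  x_c1 = (L1/2)*cos(t1) = 3.0 * 0.3746 = 1.1238 m
Horizontal distance from joint 1 to link-2 COM:
  x_c2 = L1*cos(t1) + Lc2*cos(t1+t2)
       = 6.0*0.3746 + 2.2*0.1564 = 2.5918 m
tau1 = m1*g*x_c1 + m2*g*x_c2
     = 8*9.81*1.1238 + 8*9.81*2.5918
     = 88.1974 + 203.4041
     = 291.6015 Nm


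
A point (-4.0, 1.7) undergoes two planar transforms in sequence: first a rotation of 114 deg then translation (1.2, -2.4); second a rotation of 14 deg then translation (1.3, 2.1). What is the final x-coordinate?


After transform 1:
x1 = cos(114)*-4.0 - sin(114)*1.7 + 1.2 = 1.2739
y1 = sin(114)*-4.0 + cos(114)*1.7 + -2.4 = -6.7456
After transform 2:
x2 = cos(14)*1.2739 - sin(14)*-6.7456 + 1.3
= 4.168


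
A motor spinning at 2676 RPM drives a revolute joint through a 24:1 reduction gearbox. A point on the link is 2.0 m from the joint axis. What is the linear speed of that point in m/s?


omega_motor = 2676 * 2*pi/60 = 280.2301 rad/s
omega_joint = omega_motor / 24 = 11.6763 rad/s
v = omega_joint * r = 11.6763 * 2.0
= 23.3525 m/s


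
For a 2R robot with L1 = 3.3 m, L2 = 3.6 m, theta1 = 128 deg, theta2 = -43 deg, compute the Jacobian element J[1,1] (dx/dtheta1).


J[1,1] = -L1*sin(t1) - L2*sin(t1+t2)
= -3.3*sin(128) - 3.6*sin(85)
= -6.1867


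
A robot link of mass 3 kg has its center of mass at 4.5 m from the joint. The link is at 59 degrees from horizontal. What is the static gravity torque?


tau = m*g*L*cos(angle)
= 3 * 9.81 * 4.5 * cos(59 deg)
= 3 * 9.81 * 4.5 * 0.515
= 68.2091 Nm


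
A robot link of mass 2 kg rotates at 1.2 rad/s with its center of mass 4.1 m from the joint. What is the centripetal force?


F = m * omega^2 * r
= 2 * 1.2^2 * 4.1
= 2 * 1.44 * 4.1
= 11.808 N


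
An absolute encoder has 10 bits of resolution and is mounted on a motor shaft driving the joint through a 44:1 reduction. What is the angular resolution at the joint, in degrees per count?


counts = 2^10 = 1024
effective counts at joint = 1024 * 44 = 45056
resolution = 360 / 45056
= 0.008 deg/count


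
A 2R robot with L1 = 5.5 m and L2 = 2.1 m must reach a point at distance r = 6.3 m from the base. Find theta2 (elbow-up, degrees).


cos(theta2) = (r^2 - L1^2 - L2^2) / (2*L1*L2)
cos(theta2) = (39.69 - 30.25 - 4.41) / 23.1
cos(theta2) = 0.217749
theta2 = 77.4231 degrees


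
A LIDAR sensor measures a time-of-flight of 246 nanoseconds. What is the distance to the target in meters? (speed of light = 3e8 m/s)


tof = 246 ns = 2.46e-07 s
dist = c * tof / 2
= 3e8 * 2.46e-07 / 2
= 36.9 m


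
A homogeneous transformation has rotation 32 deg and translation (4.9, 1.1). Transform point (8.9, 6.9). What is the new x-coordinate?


x' = cos(theta)*px - sin(theta)*py + tx
= 0.848*8.9 - 0.5299*6.9 + 4.9
= 8.7912


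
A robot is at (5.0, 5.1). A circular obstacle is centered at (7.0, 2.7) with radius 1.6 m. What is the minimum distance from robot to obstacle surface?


center_dist = sqrt((5.0-7.0)^2 + (5.1-2.7)^2)
= sqrt(4.0 + 5.76)
= 3.1241
min_dist = center_dist - radius = 3.1241 - 1.6 = 1.5241 m


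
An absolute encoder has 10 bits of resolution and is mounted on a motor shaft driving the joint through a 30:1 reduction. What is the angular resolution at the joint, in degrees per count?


counts = 2^10 = 1024
effective counts at joint = 1024 * 30 = 30720
resolution = 360 / 30720
= 0.0117 deg/count


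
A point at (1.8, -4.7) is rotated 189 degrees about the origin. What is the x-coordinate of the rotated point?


x' = x*cos(theta) - y*sin(theta)
cos(189 deg) = -0.9877, sin(189 deg) = -0.1564
x' = 1.8 * -0.9877 - -4.7 * -0.1564
= -1.7778 - 0.7352
= -2.5131


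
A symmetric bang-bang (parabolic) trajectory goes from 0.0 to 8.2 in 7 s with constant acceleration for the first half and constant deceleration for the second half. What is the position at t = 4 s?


Symmetric rest-to-rest: each phase covers (pf-p0)/2 in time T/2. 0.5*a*(T/2)^2 = (pf-p0)/2 => a = 4*(pf-p0)/T^2
a = 4*(8.2-0.0)/7^2 = 0.6694
t = 4 is in the deceleration phase (t > T/2).
p = pf - 0.5*a*(T-t)^2 = 8.2 - 0.5*0.6694*3^2
= 5.1878


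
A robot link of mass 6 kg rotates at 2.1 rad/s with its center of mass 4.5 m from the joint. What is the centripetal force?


F = m * omega^2 * r
= 6 * 2.1^2 * 4.5
= 6 * 4.41 * 4.5
= 119.07 N


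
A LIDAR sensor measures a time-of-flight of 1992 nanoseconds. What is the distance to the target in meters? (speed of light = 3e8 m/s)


tof = 1992 ns = 1.992e-06 s
dist = c * tof / 2
= 3e8 * 1.992e-06 / 2
= 298.8 m


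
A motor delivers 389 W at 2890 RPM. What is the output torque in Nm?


omega = 2890 * 2*pi/60 = 302.6401 rad/s
tau = P / omega = 389 / 302.6401
= 1.2854 Nm


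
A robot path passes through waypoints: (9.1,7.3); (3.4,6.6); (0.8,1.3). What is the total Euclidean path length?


Segment lengths:
  seg1 = sqrt((-5.7)^2 + (-0.7)^2) = 5.7428
  seg2 = sqrt((-2.6)^2 + (-5.3)^2) = 5.9034
Total = 11.6462


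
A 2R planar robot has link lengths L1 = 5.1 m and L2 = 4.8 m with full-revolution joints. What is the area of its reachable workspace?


r_max = L1 + L2 = 9.9 m
r_min = |L1 - L2| = 0.3 m
Area = pi*(r_max^2 - r_min^2)
= pi*(98.01 - 0.09)
= pi * 97.92
= 307.6248 m^2


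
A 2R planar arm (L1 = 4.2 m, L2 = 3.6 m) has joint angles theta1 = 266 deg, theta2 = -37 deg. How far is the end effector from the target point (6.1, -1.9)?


End effector via forward kinematics:
x = L1*cos(t1) + L2*cos(t1+t2) = -2.6548
y = L1*sin(t1) + L2*sin(t1+t2) = -6.9067
Distance to target:
d = sqrt((6.1 - -2.6548)^2 + (-1.9 - -6.9067)^2)
= sqrt(76.6463 + 25.0673)
= 10.0853 m


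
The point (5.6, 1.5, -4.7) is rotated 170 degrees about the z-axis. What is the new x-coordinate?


Rotation about z-axis: x' = x*cos(theta) - y*sin(theta)
= 5.6 * -0.9848 - 1.5 * 0.1736
= -5.7754


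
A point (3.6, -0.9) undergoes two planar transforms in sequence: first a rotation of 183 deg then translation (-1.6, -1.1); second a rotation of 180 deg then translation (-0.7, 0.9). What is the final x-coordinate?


After transform 1:
x1 = cos(183)*3.6 - sin(183)*-0.9 + -1.6 = -5.2422
y1 = sin(183)*3.6 + cos(183)*-0.9 + -1.1 = -0.3896
After transform 2:
x2 = cos(180)*-5.2422 - sin(180)*-0.3896 + -0.7
= 4.5422


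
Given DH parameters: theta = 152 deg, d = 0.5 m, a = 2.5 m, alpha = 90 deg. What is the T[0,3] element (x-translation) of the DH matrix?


T[0,3] = a * cos(theta)
= 2.5 * cos(152 deg)
= 2.5 * -0.8829
= -2.2074


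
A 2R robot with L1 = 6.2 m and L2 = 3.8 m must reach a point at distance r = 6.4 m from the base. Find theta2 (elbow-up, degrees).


cos(theta2) = (r^2 - L1^2 - L2^2) / (2*L1*L2)
cos(theta2) = (40.96 - 38.44 - 14.44) / 47.12
cos(theta2) = -0.252971
theta2 = 104.6534 degrees


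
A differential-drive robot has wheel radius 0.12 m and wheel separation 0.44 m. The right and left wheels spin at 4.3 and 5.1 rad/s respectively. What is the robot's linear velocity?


vR = r*wR = 0.12*4.3 = 0.516 m/s
vL = r*wL = 0.12*5.1 = 0.612 m/s
v = (vR+vL)/2 = 0.564 m/s
omega = (vR-vL)/L = -0.2182 rad/s
linear velocity = 0.564 m/s


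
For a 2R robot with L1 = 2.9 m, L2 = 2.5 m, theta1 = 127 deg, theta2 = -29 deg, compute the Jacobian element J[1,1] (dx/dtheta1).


J[1,1] = -L1*sin(t1) - L2*sin(t1+t2)
= -2.9*sin(127) - 2.5*sin(98)
= -4.7917


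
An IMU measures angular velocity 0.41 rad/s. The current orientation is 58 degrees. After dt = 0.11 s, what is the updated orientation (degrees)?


delta_theta = w * dt = 0.41 * 0.11 = 0.0451 rad
= 2.584 deg
theta_new = 58 + 2.584 = 60.584 deg


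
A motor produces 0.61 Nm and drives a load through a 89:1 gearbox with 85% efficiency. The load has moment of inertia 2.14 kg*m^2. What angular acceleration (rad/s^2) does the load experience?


tau_out = tau_motor * N * eta
= 0.61 * 89 * 0.85 = 46.1465 Nm
alpha = tau_out / I = 46.1465 / 2.14
= 21.5638 rad/s^2


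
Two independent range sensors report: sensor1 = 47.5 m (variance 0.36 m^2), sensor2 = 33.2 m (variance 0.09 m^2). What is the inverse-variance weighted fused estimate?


w1 = (1/var1) / (1/var1 + 1/var2)
   = 2.7778 / (2.7778 + 11.1111) = 0.2
w2 = 1 - w1 = 0.8
fused = w1*s1 + w2*s2 = 9.5 + 26.56
= 36.06 m


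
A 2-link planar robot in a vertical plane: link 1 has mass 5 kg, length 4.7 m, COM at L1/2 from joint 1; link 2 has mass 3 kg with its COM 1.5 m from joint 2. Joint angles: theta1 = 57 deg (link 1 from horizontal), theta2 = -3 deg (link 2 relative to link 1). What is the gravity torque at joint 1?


Horizontal distance from joint 1 to link-1 COM:
  x_c1 = (L1/2)*cos(t1) = 2.35 * 0.5446 = 1.2799 m
Horizontal distance from joint 1 to link-2 COM:
  x_c2 = L1*cos(t1) + Lc2*cos(t1+t2)
       = 4.7*0.5446 + 1.5*0.5878 = 3.4415 m
tau1 = m1*g*x_c1 + m2*g*x_c2
     = 5*9.81*1.2799 + 3*9.81*3.4415
     = 62.7792 + 101.2828
     = 164.062 Nm


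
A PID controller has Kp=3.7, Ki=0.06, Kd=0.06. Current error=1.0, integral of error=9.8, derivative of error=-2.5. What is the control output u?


u = Kp*e + Ki*int(e) + Kd*de/dt
= 3.7*1.0 + 0.06*9.8 + 0.06*(-2.5)
= 3.7 + 0.588 + -0.15
= 4.138


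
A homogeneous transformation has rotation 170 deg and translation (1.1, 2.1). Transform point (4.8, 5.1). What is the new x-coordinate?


x' = cos(theta)*px - sin(theta)*py + tx
= -0.9848*4.8 - 0.1736*5.1 + 1.1
= -4.5127


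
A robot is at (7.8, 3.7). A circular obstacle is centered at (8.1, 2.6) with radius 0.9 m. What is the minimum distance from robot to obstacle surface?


center_dist = sqrt((7.8-8.1)^2 + (3.7-2.6)^2)
= sqrt(0.09 + 1.21)
= 1.1402
min_dist = center_dist - radius = 1.1402 - 0.9 = 0.2402 m


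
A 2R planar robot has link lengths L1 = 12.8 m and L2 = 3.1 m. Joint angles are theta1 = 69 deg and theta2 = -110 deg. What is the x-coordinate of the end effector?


Convert angles to radians: theta1 = 1.2043, theta2 = -1.9199
x = L1*cos(theta1) + L2*cos(theta1+theta2)
x = 4.5871 + 2.3396
x = 6.9267


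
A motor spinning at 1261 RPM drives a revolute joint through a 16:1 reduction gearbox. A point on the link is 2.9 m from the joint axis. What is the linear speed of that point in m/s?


omega_motor = 1261 * 2*pi/60 = 132.0516 rad/s
omega_joint = omega_motor / 16 = 8.2532 rad/s
v = omega_joint * r = 8.2532 * 2.9
= 23.9344 m/s


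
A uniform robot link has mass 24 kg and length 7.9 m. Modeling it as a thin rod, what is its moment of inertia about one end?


I = (1/3) * m * L^2
= (1/3) * 24 * 7.9^2
= 0.333333 * 24 * 62.41
= 499.28 kg*m^2


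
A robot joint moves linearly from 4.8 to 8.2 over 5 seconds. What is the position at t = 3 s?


s = t/T = 3/5 = 0.6
p(t) = p0 + (pf-p0)*s
= 4.8 + (8.2 - 4.8) * 0.6
= 6.84


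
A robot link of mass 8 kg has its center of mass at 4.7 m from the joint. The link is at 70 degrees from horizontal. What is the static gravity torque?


tau = m*g*L*cos(angle)
= 8 * 9.81 * 4.7 * cos(70 deg)
= 8 * 9.81 * 4.7 * 0.342
= 126.1562 Nm


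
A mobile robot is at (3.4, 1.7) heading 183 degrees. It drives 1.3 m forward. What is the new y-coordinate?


y_new = y0 + d*sin(theta)
= 1.7 + 1.3*sin(183)
= 1.7 + -0.068
= 1.632


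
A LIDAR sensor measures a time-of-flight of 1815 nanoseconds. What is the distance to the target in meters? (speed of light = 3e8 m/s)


tof = 1815 ns = 1.815e-06 s
dist = c * tof / 2
= 3e8 * 1.815e-06 / 2
= 272.25 m


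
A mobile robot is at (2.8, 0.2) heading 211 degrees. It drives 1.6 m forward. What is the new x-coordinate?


x_new = x0 + d*cos(theta)
= 2.8 + 1.6*cos(211)
= 2.8 + -1.3715
= 1.4285


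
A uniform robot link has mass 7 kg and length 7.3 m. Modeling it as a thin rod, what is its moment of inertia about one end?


I = (1/3) * m * L^2
= (1/3) * 7 * 7.3^2
= 0.333333 * 7 * 53.29
= 124.3433 kg*m^2


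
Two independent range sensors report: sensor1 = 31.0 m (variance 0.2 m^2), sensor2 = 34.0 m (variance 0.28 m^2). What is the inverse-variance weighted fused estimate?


w1 = (1/var1) / (1/var1 + 1/var2)
   = 5.0 / (5.0 + 3.5714) = 0.5833
w2 = 1 - w1 = 0.4167
fused = w1*s1 + w2*s2 = 18.0833 + 14.1667
= 32.25 m


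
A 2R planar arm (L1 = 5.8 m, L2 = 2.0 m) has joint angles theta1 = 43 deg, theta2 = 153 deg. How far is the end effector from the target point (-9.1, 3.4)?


End effector via forward kinematics:
x = L1*cos(t1) + L2*cos(t1+t2) = 2.3193
y = L1*sin(t1) + L2*sin(t1+t2) = 3.4043
Distance to target:
d = sqrt((-9.1 - 2.3193)^2 + (3.4 - 3.4043)^2)
= sqrt(130.4011 + 0.0)
= 11.4193 m


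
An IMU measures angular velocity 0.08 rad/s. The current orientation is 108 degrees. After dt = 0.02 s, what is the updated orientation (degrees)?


delta_theta = w * dt = 0.08 * 0.02 = 0.0016 rad
= 0.0917 deg
theta_new = 108 + 0.0917 = 108.0917 deg


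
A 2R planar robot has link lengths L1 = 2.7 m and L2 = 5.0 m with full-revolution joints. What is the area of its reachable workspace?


r_max = L1 + L2 = 7.7 m
r_min = |L1 - L2| = 2.3 m
Area = pi*(r_max^2 - r_min^2)
= pi*(59.29 - 5.29)
= pi * 54.0
= 169.646 m^2


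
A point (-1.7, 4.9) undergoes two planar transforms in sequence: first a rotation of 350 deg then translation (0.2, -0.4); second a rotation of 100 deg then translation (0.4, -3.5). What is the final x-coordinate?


After transform 1:
x1 = cos(350)*-1.7 - sin(350)*4.9 + 0.2 = -0.6233
y1 = sin(350)*-1.7 + cos(350)*4.9 + -0.4 = 4.7208
After transform 2:
x2 = cos(100)*-0.6233 - sin(100)*4.7208 + 0.4
= -4.1408


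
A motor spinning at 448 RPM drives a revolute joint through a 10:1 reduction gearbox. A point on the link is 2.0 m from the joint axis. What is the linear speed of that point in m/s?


omega_motor = 448 * 2*pi/60 = 46.9145 rad/s
omega_joint = omega_motor / 10 = 4.6914 rad/s
v = omega_joint * r = 4.6914 * 2.0
= 9.3829 m/s


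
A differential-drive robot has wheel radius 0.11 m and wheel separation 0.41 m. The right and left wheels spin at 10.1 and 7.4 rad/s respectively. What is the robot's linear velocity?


vR = r*wR = 0.11*10.1 = 1.111 m/s
vL = r*wL = 0.11*7.4 = 0.814 m/s
v = (vR+vL)/2 = 0.9625 m/s
omega = (vR-vL)/L = 0.7244 rad/s
linear velocity = 0.9625 m/s


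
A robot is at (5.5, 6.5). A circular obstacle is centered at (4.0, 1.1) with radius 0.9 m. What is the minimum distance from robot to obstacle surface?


center_dist = sqrt((5.5-4.0)^2 + (6.5-1.1)^2)
= sqrt(2.25 + 29.16)
= 5.6045
min_dist = center_dist - radius = 5.6045 - 0.9 = 4.7045 m


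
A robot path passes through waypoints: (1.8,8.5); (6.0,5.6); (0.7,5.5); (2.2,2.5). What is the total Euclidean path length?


Segment lengths:
  seg1 = sqrt((4.2)^2 + (-2.9)^2) = 5.1039
  seg2 = sqrt((-5.3)^2 + (-0.1)^2) = 5.3009
  seg3 = sqrt((1.5)^2 + (-3.0)^2) = 3.3541
Total = 13.759


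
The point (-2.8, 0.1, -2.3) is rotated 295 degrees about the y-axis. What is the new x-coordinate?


Rotation about y-axis: x' = x*cos(theta) + z*sin(theta)
= -2.8 * 0.4226 + -2.3 * -0.9063
= 0.9012


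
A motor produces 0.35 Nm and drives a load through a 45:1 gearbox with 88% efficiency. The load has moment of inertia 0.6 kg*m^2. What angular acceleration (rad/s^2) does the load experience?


tau_out = tau_motor * N * eta
= 0.35 * 45 * 0.88 = 13.86 Nm
alpha = tau_out / I = 13.86 / 0.6
= 23.1 rad/s^2


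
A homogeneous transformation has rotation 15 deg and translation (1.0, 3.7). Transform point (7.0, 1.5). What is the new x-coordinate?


x' = cos(theta)*px - sin(theta)*py + tx
= 0.9659*7.0 - 0.2588*1.5 + 1.0
= 7.3733


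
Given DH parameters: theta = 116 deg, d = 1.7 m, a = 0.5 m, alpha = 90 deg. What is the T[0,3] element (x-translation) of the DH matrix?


T[0,3] = a * cos(theta)
= 0.5 * cos(116 deg)
= 0.5 * -0.4384
= -0.2192


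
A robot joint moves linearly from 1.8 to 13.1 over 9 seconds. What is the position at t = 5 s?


s = t/T = 5/9 = 0.5556
p(t) = p0 + (pf-p0)*s
= 1.8 + (13.1 - 1.8) * 0.5556
= 8.0778


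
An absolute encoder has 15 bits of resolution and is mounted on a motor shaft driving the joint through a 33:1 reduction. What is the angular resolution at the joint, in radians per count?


counts = 2^15 = 32768
effective counts at joint = 32768 * 33 = 1081344
resolution = 2*pi / 1081344
= 5.8105e-06 rad/count


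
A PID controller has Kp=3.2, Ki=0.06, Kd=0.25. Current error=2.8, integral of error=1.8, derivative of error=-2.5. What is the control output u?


u = Kp*e + Ki*int(e) + Kd*de/dt
= 3.2*2.8 + 0.06*1.8 + 0.25*(-2.5)
= 8.96 + 0.108 + -0.625
= 8.443


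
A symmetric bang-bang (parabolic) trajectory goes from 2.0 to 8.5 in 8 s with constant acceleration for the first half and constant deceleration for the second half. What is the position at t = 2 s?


Symmetric rest-to-rest: each phase covers (pf-p0)/2 in time T/2. 0.5*a*(T/2)^2 = (pf-p0)/2 => a = 4*(pf-p0)/T^2
a = 4*(8.5-2.0)/8^2 = 0.4062
t = 2 is in the acceleration phase (t <= T/2).
p = p0 + 0.5*a*t^2 = 2.0 + 0.5*0.4062*2^2
= 2.8125


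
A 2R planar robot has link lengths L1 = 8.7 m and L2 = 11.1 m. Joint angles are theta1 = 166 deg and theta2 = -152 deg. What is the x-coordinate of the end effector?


Convert angles to radians: theta1 = 2.8972, theta2 = -2.6529
x = L1*cos(theta1) + L2*cos(theta1+theta2)
x = -8.4416 + 10.7703
x = 2.3287


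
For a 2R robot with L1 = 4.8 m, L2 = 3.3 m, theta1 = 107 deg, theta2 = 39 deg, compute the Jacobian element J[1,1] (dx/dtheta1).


J[1,1] = -L1*sin(t1) - L2*sin(t1+t2)
= -4.8*sin(107) - 3.3*sin(146)
= -6.4356


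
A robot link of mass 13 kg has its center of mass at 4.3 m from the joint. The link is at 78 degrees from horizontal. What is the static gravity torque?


tau = m*g*L*cos(angle)
= 13 * 9.81 * 4.3 * cos(78 deg)
= 13 * 9.81 * 4.3 * 0.2079
= 114.0144 Nm


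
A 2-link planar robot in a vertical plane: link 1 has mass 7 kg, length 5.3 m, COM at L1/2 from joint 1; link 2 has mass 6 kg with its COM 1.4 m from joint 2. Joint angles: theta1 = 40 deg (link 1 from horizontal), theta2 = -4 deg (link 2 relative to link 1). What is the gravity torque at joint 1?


Horizontal distance from joint 1 to link-1 COM:
  x_c1 = (L1/2)*cos(t1) = 2.65 * 0.766 = 2.03 m
Horizontal distance from joint 1 to link-2 COM:
  x_c2 = L1*cos(t1) + Lc2*cos(t1+t2)
       = 5.3*0.766 + 1.4*0.809 = 5.1927 m
tau1 = m1*g*x_c1 + m2*g*x_c2
     = 7*9.81*2.03 + 6*9.81*5.1927
     = 139.4013 + 305.6399
     = 445.0412 Nm


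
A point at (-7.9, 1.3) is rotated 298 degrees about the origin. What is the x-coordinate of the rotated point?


x' = x*cos(theta) - y*sin(theta)
cos(298 deg) = 0.4695, sin(298 deg) = -0.8829
x' = -7.9 * 0.4695 - 1.3 * -0.8829
= -3.7088 - -1.1478
= -2.561


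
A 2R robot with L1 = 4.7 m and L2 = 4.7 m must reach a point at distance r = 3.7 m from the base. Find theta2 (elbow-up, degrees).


cos(theta2) = (r^2 - L1^2 - L2^2) / (2*L1*L2)
cos(theta2) = (13.69 - 22.09 - 22.09) / 44.18
cos(theta2) = -0.690131
theta2 = 133.6405 degrees


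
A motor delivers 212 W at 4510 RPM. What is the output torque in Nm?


omega = 4510 * 2*pi/60 = 472.2861 rad/s
tau = P / omega = 212 / 472.2861
= 0.4489 Nm


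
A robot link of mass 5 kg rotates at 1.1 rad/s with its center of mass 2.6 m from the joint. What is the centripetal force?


F = m * omega^2 * r
= 5 * 1.1^2 * 2.6
= 5 * 1.21 * 2.6
= 15.73 N


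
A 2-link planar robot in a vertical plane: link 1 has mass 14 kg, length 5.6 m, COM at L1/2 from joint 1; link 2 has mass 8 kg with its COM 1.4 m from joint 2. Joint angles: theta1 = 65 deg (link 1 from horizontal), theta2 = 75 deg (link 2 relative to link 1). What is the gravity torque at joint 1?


Horizontal distance from joint 1 to link-1 COM:
  x_c1 = (L1/2)*cos(t1) = 2.8 * 0.4226 = 1.1833 m
Horizontal distance from joint 1 to link-2 COM:
  x_c2 = L1*cos(t1) + Lc2*cos(t1+t2)
       = 5.6*0.4226 + 1.4*-0.766 = 1.2942 m
tau1 = m1*g*x_c1 + m2*g*x_c2
     = 14*9.81*1.1833 + 8*9.81*1.2942
     = 162.5187 + 101.5688
     = 264.0875 Nm


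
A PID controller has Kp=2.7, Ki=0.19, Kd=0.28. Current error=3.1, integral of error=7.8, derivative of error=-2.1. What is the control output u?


u = Kp*e + Ki*int(e) + Kd*de/dt
= 2.7*3.1 + 0.19*7.8 + 0.28*(-2.1)
= 8.37 + 1.482 + -0.588
= 9.264


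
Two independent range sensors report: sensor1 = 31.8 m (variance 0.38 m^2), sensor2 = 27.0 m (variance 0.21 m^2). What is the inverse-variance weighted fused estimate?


w1 = (1/var1) / (1/var1 + 1/var2)
   = 2.6316 / (2.6316 + 4.7619) = 0.3559
w2 = 1 - w1 = 0.6441
fused = w1*s1 + w2*s2 = 11.3186 + 17.3898
= 28.7085 m


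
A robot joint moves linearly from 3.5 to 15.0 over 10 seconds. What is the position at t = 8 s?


s = t/T = 8/10 = 0.8
p(t) = p0 + (pf-p0)*s
= 3.5 + (15.0 - 3.5) * 0.8
= 12.7


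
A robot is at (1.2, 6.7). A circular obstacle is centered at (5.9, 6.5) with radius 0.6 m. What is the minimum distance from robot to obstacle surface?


center_dist = sqrt((1.2-5.9)^2 + (6.7-6.5)^2)
= sqrt(22.09 + 0.04)
= 4.7043
min_dist = center_dist - radius = 4.7043 - 0.6 = 4.1043 m


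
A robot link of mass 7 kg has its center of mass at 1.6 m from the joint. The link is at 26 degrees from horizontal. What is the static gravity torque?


tau = m*g*L*cos(angle)
= 7 * 9.81 * 1.6 * cos(26 deg)
= 7 * 9.81 * 1.6 * 0.8988
= 98.7523 Nm


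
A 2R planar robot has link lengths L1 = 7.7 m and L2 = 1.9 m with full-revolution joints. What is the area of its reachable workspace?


r_max = L1 + L2 = 9.6 m
r_min = |L1 - L2| = 5.8 m
Area = pi*(r_max^2 - r_min^2)
= pi*(92.16 - 33.64)
= pi * 58.52
= 183.846 m^2


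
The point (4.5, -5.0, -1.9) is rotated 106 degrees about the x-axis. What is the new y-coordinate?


Rotation about x-axis: y' = y*cos(theta) - z*sin(theta)
= -5.0 * -0.2756 - -1.9 * 0.9613
= 3.2046


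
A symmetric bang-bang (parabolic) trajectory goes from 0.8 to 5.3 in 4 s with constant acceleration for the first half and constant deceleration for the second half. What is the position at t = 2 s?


Symmetric rest-to-rest: each phase covers (pf-p0)/2 in time T/2. 0.5*a*(T/2)^2 = (pf-p0)/2 => a = 4*(pf-p0)/T^2
a = 4*(5.3-0.8)/4^2 = 1.125
t = 2 is in the acceleration phase (t <= T/2).
p = p0 + 0.5*a*t^2 = 0.8 + 0.5*1.125*2^2
= 3.05


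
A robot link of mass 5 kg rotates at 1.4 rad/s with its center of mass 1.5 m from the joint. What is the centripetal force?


F = m * omega^2 * r
= 5 * 1.4^2 * 1.5
= 5 * 1.96 * 1.5
= 14.7 N


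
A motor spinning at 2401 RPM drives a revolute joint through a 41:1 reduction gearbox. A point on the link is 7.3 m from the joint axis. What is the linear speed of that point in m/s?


omega_motor = 2401 * 2*pi/60 = 251.4321 rad/s
omega_joint = omega_motor / 41 = 6.1325 rad/s
v = omega_joint * r = 6.1325 * 7.3
= 44.7672 m/s


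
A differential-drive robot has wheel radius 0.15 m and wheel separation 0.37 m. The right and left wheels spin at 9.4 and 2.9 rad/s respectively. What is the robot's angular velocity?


vR = r*wR = 0.15*9.4 = 1.41 m/s
vL = r*wL = 0.15*2.9 = 0.435 m/s
v = (vR+vL)/2 = 0.9225 m/s
omega = (vR-vL)/L = 2.6351 rad/s
angular velocity = 2.6351 rad/s


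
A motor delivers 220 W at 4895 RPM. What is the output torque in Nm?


omega = 4895 * 2*pi/60 = 512.6032 rad/s
tau = P / omega = 220 / 512.6032
= 0.4292 Nm


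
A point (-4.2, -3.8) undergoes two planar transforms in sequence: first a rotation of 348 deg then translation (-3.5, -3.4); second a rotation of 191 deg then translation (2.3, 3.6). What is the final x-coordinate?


After transform 1:
x1 = cos(348)*-4.2 - sin(348)*-3.8 + -3.5 = -8.3983
y1 = sin(348)*-4.2 + cos(348)*-3.8 + -3.4 = -6.2437
After transform 2:
x2 = cos(191)*-8.3983 - sin(191)*-6.2437 + 2.3
= 9.3526


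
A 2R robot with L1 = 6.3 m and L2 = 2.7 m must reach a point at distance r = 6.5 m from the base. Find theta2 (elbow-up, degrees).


cos(theta2) = (r^2 - L1^2 - L2^2) / (2*L1*L2)
cos(theta2) = (42.25 - 39.69 - 7.29) / 34.02
cos(theta2) = -0.139036
theta2 = 97.9921 degrees


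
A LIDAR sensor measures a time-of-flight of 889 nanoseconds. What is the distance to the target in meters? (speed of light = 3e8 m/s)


tof = 889 ns = 8.89e-07 s
dist = c * tof / 2
= 3e8 * 8.89e-07 / 2
= 133.35 m


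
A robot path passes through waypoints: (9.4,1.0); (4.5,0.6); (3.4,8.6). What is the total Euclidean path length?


Segment lengths:
  seg1 = sqrt((-4.9)^2 + (-0.4)^2) = 4.9163
  seg2 = sqrt((-1.1)^2 + (8.0)^2) = 8.0753
Total = 12.9916


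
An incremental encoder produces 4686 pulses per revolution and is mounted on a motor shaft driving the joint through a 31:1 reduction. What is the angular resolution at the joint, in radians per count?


counts per rev = 4686
effective counts at joint = 4686 * 31 = 145266
resolution = 2*pi / 145266
= 4.3253e-05 rad/count


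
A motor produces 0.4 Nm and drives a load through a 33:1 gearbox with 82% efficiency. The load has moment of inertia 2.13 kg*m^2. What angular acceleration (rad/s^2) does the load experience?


tau_out = tau_motor * N * eta
= 0.4 * 33 * 0.82 = 10.824 Nm
alpha = tau_out / I = 10.824 / 2.13
= 5.0817 rad/s^2


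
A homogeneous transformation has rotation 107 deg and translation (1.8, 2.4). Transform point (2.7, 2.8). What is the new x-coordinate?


x' = cos(theta)*px - sin(theta)*py + tx
= -0.2924*2.7 - 0.9563*2.8 + 1.8
= -1.6671


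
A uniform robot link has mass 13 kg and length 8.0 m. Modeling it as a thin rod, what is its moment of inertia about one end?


I = (1/3) * m * L^2
= (1/3) * 13 * 8.0^2
= 0.333333 * 13 * 64.0
= 277.3333 kg*m^2


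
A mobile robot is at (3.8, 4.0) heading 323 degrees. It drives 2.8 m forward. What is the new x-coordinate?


x_new = x0 + d*cos(theta)
= 3.8 + 2.8*cos(323)
= 3.8 + 2.2362
= 6.0362


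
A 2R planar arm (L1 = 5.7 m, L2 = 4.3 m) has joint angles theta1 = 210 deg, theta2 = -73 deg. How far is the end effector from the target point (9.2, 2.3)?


End effector via forward kinematics:
x = L1*cos(t1) + L2*cos(t1+t2) = -8.0812
y = L1*sin(t1) + L2*sin(t1+t2) = 0.0826
Distance to target:
d = sqrt((9.2 - -8.0812)^2 + (2.3 - 0.0826)^2)
= sqrt(298.6387 + 4.9169)
= 17.4228 m


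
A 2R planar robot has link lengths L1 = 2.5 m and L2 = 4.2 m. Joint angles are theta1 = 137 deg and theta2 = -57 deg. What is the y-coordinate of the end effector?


Convert angles to radians: theta1 = 2.3911, theta2 = -0.9948
y = L1*sin(theta1) + L2*sin(theta1+theta2)
y = 1.705 + 4.1362
y = 5.8412


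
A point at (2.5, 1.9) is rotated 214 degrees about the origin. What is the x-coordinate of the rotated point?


x' = x*cos(theta) - y*sin(theta)
cos(214 deg) = -0.829, sin(214 deg) = -0.5592
x' = 2.5 * -0.829 - 1.9 * -0.5592
= -2.0726 - -1.0625
= -1.0101


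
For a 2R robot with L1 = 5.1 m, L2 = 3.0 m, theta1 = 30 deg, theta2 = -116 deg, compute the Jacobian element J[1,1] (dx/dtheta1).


J[1,1] = -L1*sin(t1) - L2*sin(t1+t2)
= -5.1*sin(30) - 3.0*sin(-86)
= 0.4427


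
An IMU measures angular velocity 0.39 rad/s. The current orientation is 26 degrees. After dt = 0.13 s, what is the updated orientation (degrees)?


delta_theta = w * dt = 0.39 * 0.13 = 0.0507 rad
= 2.9049 deg
theta_new = 26 + 2.9049 = 28.9049 deg


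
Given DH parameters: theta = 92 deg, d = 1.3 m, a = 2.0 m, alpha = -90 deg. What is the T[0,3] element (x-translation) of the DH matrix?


T[0,3] = a * cos(theta)
= 2.0 * cos(92 deg)
= 2.0 * -0.0349
= -0.0698


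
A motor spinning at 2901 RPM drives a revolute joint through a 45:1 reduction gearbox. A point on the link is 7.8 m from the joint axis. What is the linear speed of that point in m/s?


omega_motor = 2901 * 2*pi/60 = 303.792 rad/s
omega_joint = omega_motor / 45 = 6.7509 rad/s
v = omega_joint * r = 6.7509 * 7.8
= 52.6573 m/s


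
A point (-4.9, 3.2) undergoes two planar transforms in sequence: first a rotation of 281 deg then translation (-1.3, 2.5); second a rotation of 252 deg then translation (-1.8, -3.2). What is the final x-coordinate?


After transform 1:
x1 = cos(281)*-4.9 - sin(281)*3.2 + -1.3 = 0.9062
y1 = sin(281)*-4.9 + cos(281)*3.2 + 2.5 = 7.9206
After transform 2:
x2 = cos(252)*0.9062 - sin(252)*7.9206 + -1.8
= 5.4529


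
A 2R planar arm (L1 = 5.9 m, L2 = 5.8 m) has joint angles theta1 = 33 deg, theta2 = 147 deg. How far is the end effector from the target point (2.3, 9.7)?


End effector via forward kinematics:
x = L1*cos(t1) + L2*cos(t1+t2) = -0.8518
y = L1*sin(t1) + L2*sin(t1+t2) = 3.2134
Distance to target:
d = sqrt((2.3 - -0.8518)^2 + (9.7 - 3.2134)^2)
= sqrt(9.9341 + 42.0764)
= 7.2118 m


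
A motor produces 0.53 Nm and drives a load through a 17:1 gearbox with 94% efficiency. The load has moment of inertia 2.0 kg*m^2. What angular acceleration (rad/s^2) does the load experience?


tau_out = tau_motor * N * eta
= 0.53 * 17 * 0.94 = 8.4694 Nm
alpha = tau_out / I = 8.4694 / 2.0
= 4.2347 rad/s^2


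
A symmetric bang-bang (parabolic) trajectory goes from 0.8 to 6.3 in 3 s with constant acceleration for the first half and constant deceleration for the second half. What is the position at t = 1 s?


Symmetric rest-to-rest: each phase covers (pf-p0)/2 in time T/2. 0.5*a*(T/2)^2 = (pf-p0)/2 => a = 4*(pf-p0)/T^2
a = 4*(6.3-0.8)/3^2 = 2.4444
t = 1 is in the acceleration phase (t <= T/2).
p = p0 + 0.5*a*t^2 = 0.8 + 0.5*2.4444*1^2
= 2.0222


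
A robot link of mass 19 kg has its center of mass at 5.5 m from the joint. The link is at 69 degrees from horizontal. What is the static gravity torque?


tau = m*g*L*cos(angle)
= 19 * 9.81 * 5.5 * cos(69 deg)
= 19 * 9.81 * 5.5 * 0.3584
= 367.3791 Nm


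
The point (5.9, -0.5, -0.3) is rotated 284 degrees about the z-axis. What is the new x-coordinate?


Rotation about z-axis: x' = x*cos(theta) - y*sin(theta)
= 5.9 * 0.2419 - -0.5 * -0.9703
= 0.9422


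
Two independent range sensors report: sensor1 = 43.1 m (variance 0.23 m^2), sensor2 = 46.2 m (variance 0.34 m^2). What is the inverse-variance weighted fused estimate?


w1 = (1/var1) / (1/var1 + 1/var2)
   = 4.3478 / (4.3478 + 2.9412) = 0.5965
w2 = 1 - w1 = 0.4035
fused = w1*s1 + w2*s2 = 25.7088 + 18.6421
= 44.3509 m


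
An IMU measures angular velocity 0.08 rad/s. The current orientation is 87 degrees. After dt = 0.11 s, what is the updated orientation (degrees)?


delta_theta = w * dt = 0.08 * 0.11 = 0.0088 rad
= 0.5042 deg
theta_new = 87 + 0.5042 = 87.5042 deg


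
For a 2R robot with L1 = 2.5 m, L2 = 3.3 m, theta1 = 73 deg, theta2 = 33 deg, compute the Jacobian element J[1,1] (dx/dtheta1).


J[1,1] = -L1*sin(t1) - L2*sin(t1+t2)
= -2.5*sin(73) - 3.3*sin(106)
= -5.5629


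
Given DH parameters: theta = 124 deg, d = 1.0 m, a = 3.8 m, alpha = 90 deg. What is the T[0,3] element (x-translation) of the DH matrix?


T[0,3] = a * cos(theta)
= 3.8 * cos(124 deg)
= 3.8 * -0.5592
= -2.1249


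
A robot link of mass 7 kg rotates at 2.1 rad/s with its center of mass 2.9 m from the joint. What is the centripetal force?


F = m * omega^2 * r
= 7 * 2.1^2 * 2.9
= 7 * 4.41 * 2.9
= 89.523 N


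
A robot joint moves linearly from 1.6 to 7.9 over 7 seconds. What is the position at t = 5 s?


s = t/T = 5/7 = 0.7143
p(t) = p0 + (pf-p0)*s
= 1.6 + (7.9 - 1.6) * 0.7143
= 6.1


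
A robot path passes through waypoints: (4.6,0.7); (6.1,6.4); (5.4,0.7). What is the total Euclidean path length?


Segment lengths:
  seg1 = sqrt((1.5)^2 + (5.7)^2) = 5.8941
  seg2 = sqrt((-0.7)^2 + (-5.7)^2) = 5.7428
Total = 11.6369


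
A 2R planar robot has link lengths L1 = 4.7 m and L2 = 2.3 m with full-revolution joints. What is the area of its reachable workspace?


r_max = L1 + L2 = 7.0 m
r_min = |L1 - L2| = 2.4 m
Area = pi*(r_max^2 - r_min^2)
= pi*(49.0 - 5.76)
= pi * 43.24
= 135.8425 m^2


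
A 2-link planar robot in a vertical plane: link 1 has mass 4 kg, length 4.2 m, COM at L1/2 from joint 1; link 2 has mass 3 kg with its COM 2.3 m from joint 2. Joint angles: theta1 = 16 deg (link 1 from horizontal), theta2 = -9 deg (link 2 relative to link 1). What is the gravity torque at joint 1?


Horizontal distance from joint 1 to link-1 COM:
  x_c1 = (L1/2)*cos(t1) = 2.1 * 0.9613 = 2.0186 m
Horizontal distance from joint 1 to link-2 COM:
  x_c2 = L1*cos(t1) + Lc2*cos(t1+t2)
       = 4.2*0.9613 + 2.3*0.9925 = 6.3202 m
tau1 = m1*g*x_c1 + m2*g*x_c2
     = 4*9.81*2.0186 + 3*9.81*6.3202
     = 79.2118 + 186.0022
     = 265.214 Nm


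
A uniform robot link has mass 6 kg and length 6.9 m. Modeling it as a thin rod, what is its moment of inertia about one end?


I = (1/3) * m * L^2
= (1/3) * 6 * 6.9^2
= 0.333333 * 6 * 47.61
= 95.22 kg*m^2


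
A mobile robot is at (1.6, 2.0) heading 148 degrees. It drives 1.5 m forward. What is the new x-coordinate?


x_new = x0 + d*cos(theta)
= 1.6 + 1.5*cos(148)
= 1.6 + -1.2721
= 0.3279


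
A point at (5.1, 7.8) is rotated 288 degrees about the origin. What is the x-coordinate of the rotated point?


x' = x*cos(theta) - y*sin(theta)
cos(288 deg) = 0.309, sin(288 deg) = -0.9511
x' = 5.1 * 0.309 - 7.8 * -0.9511
= 1.576 - -7.4182
= 8.9942


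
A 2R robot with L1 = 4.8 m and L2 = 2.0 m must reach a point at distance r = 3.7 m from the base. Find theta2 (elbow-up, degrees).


cos(theta2) = (r^2 - L1^2 - L2^2) / (2*L1*L2)
cos(theta2) = (13.69 - 23.04 - 4.0) / 19.2
cos(theta2) = -0.695312
theta2 = 134.0521 degrees


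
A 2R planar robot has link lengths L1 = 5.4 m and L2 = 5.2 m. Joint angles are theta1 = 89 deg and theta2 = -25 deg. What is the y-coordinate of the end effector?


Convert angles to radians: theta1 = 1.5533, theta2 = -0.4363
y = L1*sin(theta1) + L2*sin(theta1+theta2)
y = 5.3992 + 4.6737
y = 10.0729


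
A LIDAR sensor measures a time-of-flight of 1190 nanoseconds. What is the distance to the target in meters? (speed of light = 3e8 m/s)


tof = 1190 ns = 1.19e-06 s
dist = c * tof / 2
= 3e8 * 1.19e-06 / 2
= 178.5 m


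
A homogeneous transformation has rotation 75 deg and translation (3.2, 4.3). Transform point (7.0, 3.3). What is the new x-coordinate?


x' = cos(theta)*px - sin(theta)*py + tx
= 0.2588*7.0 - 0.9659*3.3 + 3.2
= 1.8242


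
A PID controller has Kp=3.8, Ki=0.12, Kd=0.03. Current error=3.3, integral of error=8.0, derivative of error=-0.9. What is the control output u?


u = Kp*e + Ki*int(e) + Kd*de/dt
= 3.8*3.3 + 0.12*8.0 + 0.03*(-0.9)
= 12.54 + 0.96 + -0.027
= 13.473


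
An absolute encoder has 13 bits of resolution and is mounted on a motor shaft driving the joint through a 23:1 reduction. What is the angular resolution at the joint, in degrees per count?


counts = 2^13 = 8192
effective counts at joint = 8192 * 23 = 188416
resolution = 360 / 188416
= 0.0019 deg/count
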